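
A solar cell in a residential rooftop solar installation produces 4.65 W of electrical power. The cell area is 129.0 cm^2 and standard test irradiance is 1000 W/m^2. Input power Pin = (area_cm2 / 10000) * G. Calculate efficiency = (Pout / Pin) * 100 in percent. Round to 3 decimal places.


First compute the input power:
  Pin = area_cm2 / 10000 * G = 129.0 / 10000 * 1000 = 12.9 W
Then compute efficiency:
  Efficiency = (Pout / Pin) * 100 = (4.65 / 12.9) * 100
  Efficiency = 36.047%

36.047


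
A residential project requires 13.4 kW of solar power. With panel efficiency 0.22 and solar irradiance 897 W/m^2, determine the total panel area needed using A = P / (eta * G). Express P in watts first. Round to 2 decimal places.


Convert target power to watts: P = 13.4 * 1000 = 13400.0 W
Compute denominator: eta * G = 0.22 * 897 = 197.34
Required area A = P / (eta * G) = 13400.0 / 197.34
A = 67.90 m^2

67.90


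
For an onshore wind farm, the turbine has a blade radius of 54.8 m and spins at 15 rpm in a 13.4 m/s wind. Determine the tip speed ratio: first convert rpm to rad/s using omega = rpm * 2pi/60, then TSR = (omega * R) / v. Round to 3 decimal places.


Convert rotational speed to rad/s:
  omega = 15 * 2 * pi / 60 = 1.5708 rad/s
Compute tip speed:
  v_tip = omega * R = 1.5708 * 54.8 = 86.08 m/s
Tip speed ratio:
  TSR = v_tip / v_wind = 86.08 / 13.4 = 6.424

6.424


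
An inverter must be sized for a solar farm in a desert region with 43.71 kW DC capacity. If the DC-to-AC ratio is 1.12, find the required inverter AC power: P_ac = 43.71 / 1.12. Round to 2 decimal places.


The inverter AC capacity is determined by the DC/AC ratio.
Given: P_dc = 43.71 kW, DC/AC ratio = 1.12
P_ac = P_dc / ratio = 43.71 / 1.12
P_ac = 39.03 kW

39.03


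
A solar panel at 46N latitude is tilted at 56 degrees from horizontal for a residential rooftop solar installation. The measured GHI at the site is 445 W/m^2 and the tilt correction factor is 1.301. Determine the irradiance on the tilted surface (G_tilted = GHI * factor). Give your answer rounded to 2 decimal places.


Identify the given values:
  GHI = 445 W/m^2, tilt correction factor = 1.301
Apply the formula G_tilted = GHI * factor:
  G_tilted = 445 * 1.301
  G_tilted = 578.95 W/m^2

578.95


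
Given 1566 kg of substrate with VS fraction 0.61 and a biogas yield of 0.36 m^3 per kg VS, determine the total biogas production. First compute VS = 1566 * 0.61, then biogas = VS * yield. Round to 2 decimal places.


Compute volatile solids:
  VS = mass * VS_fraction = 1566 * 0.61 = 955.26 kg
Calculate biogas volume:
  Biogas = VS * specific_yield = 955.26 * 0.36
  Biogas = 343.89 m^3

343.89


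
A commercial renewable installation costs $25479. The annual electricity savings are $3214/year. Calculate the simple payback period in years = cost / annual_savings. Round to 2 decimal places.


Simple payback period = initial cost / annual savings
Payback = 25479 / 3214
Payback = 7.93 years

7.93


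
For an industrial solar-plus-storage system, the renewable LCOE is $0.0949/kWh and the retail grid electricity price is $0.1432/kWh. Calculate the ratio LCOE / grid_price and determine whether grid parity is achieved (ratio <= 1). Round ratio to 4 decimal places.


Compare LCOE to grid price:
  LCOE = $0.0949/kWh, Grid price = $0.1432/kWh
  Ratio = LCOE / grid_price = 0.0949 / 0.1432 = 0.6627
  Grid parity achieved (ratio <= 1)? yes

0.6627


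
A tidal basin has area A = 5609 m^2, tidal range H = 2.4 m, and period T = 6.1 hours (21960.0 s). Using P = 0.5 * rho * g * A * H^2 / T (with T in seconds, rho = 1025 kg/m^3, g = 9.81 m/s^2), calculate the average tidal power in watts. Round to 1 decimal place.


Convert period to seconds: T = 6.1 * 3600 = 21960.0 s
H^2 = 2.4^2 = 5.76
P = 0.5 * rho * g * A * H^2 / T
P = 0.5 * 1025 * 9.81 * 5609 * 5.76 / 21960.0
P = 7396.7 W

7396.7


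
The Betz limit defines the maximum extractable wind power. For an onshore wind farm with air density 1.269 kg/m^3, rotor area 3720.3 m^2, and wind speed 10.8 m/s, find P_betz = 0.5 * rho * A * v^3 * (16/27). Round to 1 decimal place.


The Betz coefficient Cp_max = 16/27 = 0.5926
v^3 = 10.8^3 = 1259.712
P_betz = 0.5 * rho * A * v^3 * Cp_max
P_betz = 0.5 * 1.269 * 3720.3 * 1259.712 * 0.5926
P_betz = 1762126.5 W

1762126.5


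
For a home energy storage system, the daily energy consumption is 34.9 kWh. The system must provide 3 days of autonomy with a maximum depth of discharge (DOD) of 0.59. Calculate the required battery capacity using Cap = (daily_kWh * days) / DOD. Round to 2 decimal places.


Total energy needed = daily * days = 34.9 * 3 = 104.7 kWh
Account for depth of discharge:
  Cap = total_energy / DOD = 104.7 / 0.59
  Cap = 177.46 kWh

177.46


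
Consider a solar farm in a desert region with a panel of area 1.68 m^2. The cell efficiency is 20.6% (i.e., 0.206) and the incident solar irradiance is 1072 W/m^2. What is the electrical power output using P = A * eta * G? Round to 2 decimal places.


Use the solar power formula P = A * eta * G.
Given: A = 1.68 m^2, eta = 0.206, G = 1072 W/m^2
P = 1.68 * 0.206 * 1072
P = 371.00 W

371.00


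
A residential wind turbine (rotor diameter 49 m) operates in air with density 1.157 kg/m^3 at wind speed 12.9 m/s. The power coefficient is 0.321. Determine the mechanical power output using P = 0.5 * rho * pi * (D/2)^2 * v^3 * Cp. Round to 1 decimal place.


Step 1 -- Compute swept area:
  A = pi * (D/2)^2 = pi * (49/2)^2 = 1885.74 m^2
Step 2 -- Apply wind power equation:
  P = 0.5 * rho * A * v^3 * Cp
  v^3 = 12.9^3 = 2146.689
  P = 0.5 * 1.157 * 1885.74 * 2146.689 * 0.321
  P = 751726.0 W

751726.0


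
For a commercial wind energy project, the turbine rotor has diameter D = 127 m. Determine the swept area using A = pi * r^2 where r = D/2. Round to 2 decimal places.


Compute the rotor radius:
  r = D / 2 = 127 / 2 = 63.5 m
Calculate swept area:
  A = pi * r^2 = pi * 63.5^2
  A = 12667.69 m^2

12667.69


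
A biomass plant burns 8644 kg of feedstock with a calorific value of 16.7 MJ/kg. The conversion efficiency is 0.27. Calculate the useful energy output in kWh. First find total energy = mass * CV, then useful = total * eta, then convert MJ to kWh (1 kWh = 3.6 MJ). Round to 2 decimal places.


Total energy = mass * CV = 8644 * 16.7 = 144354.8 MJ
Useful energy = total * eta = 144354.8 * 0.27 = 38975.8 MJ
Convert to kWh: 38975.8 / 3.6
Useful energy = 10826.61 kWh

10826.61


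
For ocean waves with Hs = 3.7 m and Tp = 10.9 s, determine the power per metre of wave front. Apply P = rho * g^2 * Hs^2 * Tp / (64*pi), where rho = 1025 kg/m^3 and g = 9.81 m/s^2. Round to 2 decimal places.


Apply wave power formula:
  g^2 = 9.81^2 = 96.2361
  Hs^2 = 3.7^2 = 13.69
  Numerator = rho * g^2 * Hs^2 * Tp = 1025 * 96.2361 * 13.69 * 10.9 = 14719458.26
  Denominator = 64 * pi = 201.0619
  P = 14719458.26 / 201.0619 = 73208.58 W/m

73208.58


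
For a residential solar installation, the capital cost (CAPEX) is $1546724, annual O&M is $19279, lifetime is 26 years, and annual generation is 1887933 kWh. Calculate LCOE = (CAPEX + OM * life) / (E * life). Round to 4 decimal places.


Total cost = CAPEX + OM * lifetime = 1546724 + 19279 * 26 = 1546724 + 501254 = 2047978
Total generation = annual * lifetime = 1887933 * 26 = 49086258 kWh
LCOE = 2047978 / 49086258
LCOE = 0.0417 $/kWh

0.0417


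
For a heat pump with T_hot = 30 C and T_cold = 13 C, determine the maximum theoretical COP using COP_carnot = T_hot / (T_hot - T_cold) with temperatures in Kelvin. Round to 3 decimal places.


Convert to Kelvin:
  T_hot = 30 + 273.15 = 303.15 K
  T_cold = 13 + 273.15 = 286.15 K
Apply Carnot COP formula:
  COP = T_hot_K / (T_hot_K - T_cold_K) = 303.15 / 17.0
  COP = 17.832

17.832


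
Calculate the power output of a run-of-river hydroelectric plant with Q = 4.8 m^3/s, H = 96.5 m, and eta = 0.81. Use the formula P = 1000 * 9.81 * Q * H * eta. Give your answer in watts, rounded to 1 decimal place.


Apply the hydropower formula P = rho * g * Q * H * eta
rho * g = 1000 * 9.81 = 9810.0
P = 9810.0 * 4.8 * 96.5 * 0.81
P = 3680633.5 W

3680633.5


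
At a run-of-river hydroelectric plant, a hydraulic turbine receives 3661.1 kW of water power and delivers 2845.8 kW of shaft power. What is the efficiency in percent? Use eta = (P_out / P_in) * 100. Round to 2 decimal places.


Turbine efficiency = (output power / input power) * 100
eta = (2845.8 / 3661.1) * 100
eta = 77.73%

77.73


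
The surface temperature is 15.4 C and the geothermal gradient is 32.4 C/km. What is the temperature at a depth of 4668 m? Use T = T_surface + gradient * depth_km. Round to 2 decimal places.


Convert depth to km: 4668 / 1000 = 4.668 km
Temperature increase = gradient * depth_km = 32.4 * 4.668 = 151.24 C
Temperature at depth = T_surface + delta_T = 15.4 + 151.24
T = 166.64 C

166.64


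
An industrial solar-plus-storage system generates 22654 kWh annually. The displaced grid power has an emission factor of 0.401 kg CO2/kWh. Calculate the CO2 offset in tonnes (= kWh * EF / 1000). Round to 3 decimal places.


CO2 offset in kg = generation * emission_factor
CO2 offset = 22654 * 0.401 = 9084.25 kg
Convert to tonnes:
  CO2 offset = 9084.25 / 1000 = 9.084 tonnes

9.084


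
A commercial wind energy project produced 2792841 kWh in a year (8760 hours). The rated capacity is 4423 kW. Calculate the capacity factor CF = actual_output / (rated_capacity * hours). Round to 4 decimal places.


Capacity factor = actual output / maximum possible output
Maximum possible = rated * hours = 4423 * 8760 = 38745480 kWh
CF = 2792841 / 38745480
CF = 0.0721

0.0721


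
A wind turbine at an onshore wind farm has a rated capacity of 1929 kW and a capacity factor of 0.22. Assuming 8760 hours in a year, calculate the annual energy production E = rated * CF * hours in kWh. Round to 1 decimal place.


Annual energy = rated_kW * capacity_factor * hours_per_year
Given: P_rated = 1929 kW, CF = 0.22, hours = 8760
E = 1929 * 0.22 * 8760
E = 3717568.8 kWh

3717568.8


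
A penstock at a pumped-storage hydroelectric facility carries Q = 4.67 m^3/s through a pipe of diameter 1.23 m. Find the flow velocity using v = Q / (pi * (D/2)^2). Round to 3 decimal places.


Compute pipe cross-sectional area:
  A = pi * (D/2)^2 = pi * (1.23/2)^2 = 1.1882 m^2
Calculate velocity:
  v = Q / A = 4.67 / 1.1882
  v = 3.930 m/s

3.930


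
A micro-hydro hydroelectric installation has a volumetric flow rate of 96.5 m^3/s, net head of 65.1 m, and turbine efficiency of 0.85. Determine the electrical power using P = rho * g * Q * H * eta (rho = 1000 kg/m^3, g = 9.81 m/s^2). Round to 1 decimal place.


Apply the hydropower formula P = rho * g * Q * H * eta
rho * g = 1000 * 9.81 = 9810.0
P = 9810.0 * 96.5 * 65.1 * 0.85
P = 52383707.8 W

52383707.8


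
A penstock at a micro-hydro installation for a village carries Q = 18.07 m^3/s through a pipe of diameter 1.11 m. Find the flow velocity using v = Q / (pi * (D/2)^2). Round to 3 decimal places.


Compute pipe cross-sectional area:
  A = pi * (D/2)^2 = pi * (1.11/2)^2 = 0.9677 m^2
Calculate velocity:
  v = Q / A = 18.07 / 0.9677
  v = 18.673 m/s

18.673


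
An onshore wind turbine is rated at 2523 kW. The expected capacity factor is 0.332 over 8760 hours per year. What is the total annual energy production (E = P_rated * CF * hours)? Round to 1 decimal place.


Annual energy = rated_kW * capacity_factor * hours_per_year
Given: P_rated = 2523 kW, CF = 0.332, hours = 8760
E = 2523 * 0.332 * 8760
E = 7337691.4 kWh

7337691.4


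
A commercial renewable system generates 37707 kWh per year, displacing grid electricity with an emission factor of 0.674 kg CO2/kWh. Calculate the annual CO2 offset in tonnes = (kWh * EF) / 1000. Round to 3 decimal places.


CO2 offset in kg = generation * emission_factor
CO2 offset = 37707 * 0.674 = 25414.52 kg
Convert to tonnes:
  CO2 offset = 25414.52 / 1000 = 25.415 tonnes

25.415


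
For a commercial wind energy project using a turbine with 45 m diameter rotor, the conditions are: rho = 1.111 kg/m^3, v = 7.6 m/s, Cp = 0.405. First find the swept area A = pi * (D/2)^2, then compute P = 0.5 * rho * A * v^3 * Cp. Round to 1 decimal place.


Step 1 -- Compute swept area:
  A = pi * (D/2)^2 = pi * (45/2)^2 = 1590.43 m^2
Step 2 -- Apply wind power equation:
  P = 0.5 * rho * A * v^3 * Cp
  v^3 = 7.6^3 = 438.976
  P = 0.5 * 1.111 * 1590.43 * 438.976 * 0.405
  P = 157070.6 W

157070.6


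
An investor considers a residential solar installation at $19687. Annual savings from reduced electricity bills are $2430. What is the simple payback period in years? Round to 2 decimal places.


Simple payback period = initial cost / annual savings
Payback = 19687 / 2430
Payback = 8.10 years

8.10


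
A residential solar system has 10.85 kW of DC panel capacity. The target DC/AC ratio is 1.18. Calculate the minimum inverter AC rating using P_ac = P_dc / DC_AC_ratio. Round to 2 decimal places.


The inverter AC capacity is determined by the DC/AC ratio.
Given: P_dc = 10.85 kW, DC/AC ratio = 1.18
P_ac = P_dc / ratio = 10.85 / 1.18
P_ac = 9.19 kW

9.19


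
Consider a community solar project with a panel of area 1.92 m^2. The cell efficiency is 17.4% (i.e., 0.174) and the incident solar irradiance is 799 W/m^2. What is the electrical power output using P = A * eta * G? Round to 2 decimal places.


Use the solar power formula P = A * eta * G.
Given: A = 1.92 m^2, eta = 0.174, G = 799 W/m^2
P = 1.92 * 0.174 * 799
P = 266.93 W

266.93


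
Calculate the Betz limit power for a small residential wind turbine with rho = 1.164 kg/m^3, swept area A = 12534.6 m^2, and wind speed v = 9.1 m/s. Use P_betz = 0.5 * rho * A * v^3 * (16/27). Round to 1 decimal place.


The Betz coefficient Cp_max = 16/27 = 0.5926
v^3 = 9.1^3 = 753.571
P_betz = 0.5 * rho * A * v^3 * Cp_max
P_betz = 0.5 * 1.164 * 12534.6 * 753.571 * 0.5926
P_betz = 3257720.8 W

3257720.8


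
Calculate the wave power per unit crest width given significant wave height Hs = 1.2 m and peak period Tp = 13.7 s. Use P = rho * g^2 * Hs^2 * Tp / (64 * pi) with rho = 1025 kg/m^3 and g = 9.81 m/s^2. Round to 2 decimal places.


Apply wave power formula:
  g^2 = 9.81^2 = 96.2361
  Hs^2 = 1.2^2 = 1.44
  Numerator = rho * g^2 * Hs^2 * Tp = 1025 * 96.2361 * 1.44 * 13.7 = 1946009.43
  Denominator = 64 * pi = 201.0619
  P = 1946009.43 / 201.0619 = 9678.66 W/m

9678.66


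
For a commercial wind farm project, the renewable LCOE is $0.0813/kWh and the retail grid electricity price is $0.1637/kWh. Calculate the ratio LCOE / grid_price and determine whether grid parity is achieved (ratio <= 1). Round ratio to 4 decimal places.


Compare LCOE to grid price:
  LCOE = $0.0813/kWh, Grid price = $0.1637/kWh
  Ratio = LCOE / grid_price = 0.0813 / 0.1637 = 0.4966
  Grid parity achieved (ratio <= 1)? yes

0.4966


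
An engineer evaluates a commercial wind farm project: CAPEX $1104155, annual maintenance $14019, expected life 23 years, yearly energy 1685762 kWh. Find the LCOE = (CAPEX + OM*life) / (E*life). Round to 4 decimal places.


Total cost = CAPEX + OM * lifetime = 1104155 + 14019 * 23 = 1104155 + 322437 = 1426592
Total generation = annual * lifetime = 1685762 * 23 = 38772526 kWh
LCOE = 1426592 / 38772526
LCOE = 0.0368 $/kWh

0.0368


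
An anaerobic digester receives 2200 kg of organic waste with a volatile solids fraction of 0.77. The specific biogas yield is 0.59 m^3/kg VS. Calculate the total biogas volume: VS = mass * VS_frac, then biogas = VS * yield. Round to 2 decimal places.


Compute volatile solids:
  VS = mass * VS_fraction = 2200 * 0.77 = 1694.0 kg
Calculate biogas volume:
  Biogas = VS * specific_yield = 1694.0 * 0.59
  Biogas = 999.46 m^3

999.46


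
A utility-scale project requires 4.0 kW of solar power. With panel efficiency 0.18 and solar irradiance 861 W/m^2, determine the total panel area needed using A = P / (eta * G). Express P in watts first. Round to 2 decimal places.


Convert target power to watts: P = 4.0 * 1000 = 4000.0 W
Compute denominator: eta * G = 0.18 * 861 = 154.98
Required area A = P / (eta * G) = 4000.0 / 154.98
A = 25.81 m^2

25.81


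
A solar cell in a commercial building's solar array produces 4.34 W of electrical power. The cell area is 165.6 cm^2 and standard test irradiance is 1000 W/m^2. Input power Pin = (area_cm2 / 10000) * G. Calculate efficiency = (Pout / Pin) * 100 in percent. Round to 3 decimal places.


First compute the input power:
  Pin = area_cm2 / 10000 * G = 165.6 / 10000 * 1000 = 16.56 W
Then compute efficiency:
  Efficiency = (Pout / Pin) * 100 = (4.34 / 16.56) * 100
  Efficiency = 26.208%

26.208


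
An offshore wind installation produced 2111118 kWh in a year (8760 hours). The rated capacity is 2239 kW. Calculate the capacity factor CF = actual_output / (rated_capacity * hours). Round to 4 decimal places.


Capacity factor = actual output / maximum possible output
Maximum possible = rated * hours = 2239 * 8760 = 19613640 kWh
CF = 2111118 / 19613640
CF = 0.1076

0.1076


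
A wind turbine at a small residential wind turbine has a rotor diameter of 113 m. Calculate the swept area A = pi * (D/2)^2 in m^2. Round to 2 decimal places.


Compute the rotor radius:
  r = D / 2 = 113 / 2 = 56.5 m
Calculate swept area:
  A = pi * r^2 = pi * 56.5^2
  A = 10028.75 m^2

10028.75


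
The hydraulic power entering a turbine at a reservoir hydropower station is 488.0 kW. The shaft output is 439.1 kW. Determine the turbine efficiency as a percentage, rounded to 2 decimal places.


Turbine efficiency = (output power / input power) * 100
eta = (439.1 / 488.0) * 100
eta = 89.98%

89.98


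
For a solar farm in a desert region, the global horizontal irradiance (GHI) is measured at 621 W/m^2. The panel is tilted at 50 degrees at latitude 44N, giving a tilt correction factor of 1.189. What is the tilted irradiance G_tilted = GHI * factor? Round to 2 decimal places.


Identify the given values:
  GHI = 621 W/m^2, tilt correction factor = 1.189
Apply the formula G_tilted = GHI * factor:
  G_tilted = 621 * 1.189
  G_tilted = 738.37 W/m^2

738.37


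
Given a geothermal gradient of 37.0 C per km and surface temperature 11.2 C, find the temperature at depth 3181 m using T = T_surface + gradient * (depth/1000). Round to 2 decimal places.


Convert depth to km: 3181 / 1000 = 3.181 km
Temperature increase = gradient * depth_km = 37.0 * 3.181 = 117.7 C
Temperature at depth = T_surface + delta_T = 11.2 + 117.7
T = 128.90 C

128.90


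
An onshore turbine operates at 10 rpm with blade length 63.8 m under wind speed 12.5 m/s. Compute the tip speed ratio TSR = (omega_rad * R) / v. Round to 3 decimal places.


Convert rotational speed to rad/s:
  omega = 10 * 2 * pi / 60 = 1.0472 rad/s
Compute tip speed:
  v_tip = omega * R = 1.0472 * 63.8 = 66.811 m/s
Tip speed ratio:
  TSR = v_tip / v_wind = 66.811 / 12.5 = 5.345

5.345


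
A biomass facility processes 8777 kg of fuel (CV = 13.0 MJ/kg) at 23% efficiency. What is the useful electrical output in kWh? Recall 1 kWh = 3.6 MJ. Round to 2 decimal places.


Total energy = mass * CV = 8777 * 13.0 = 114101.0 MJ
Useful energy = total * eta = 114101.0 * 0.23 = 26243.23 MJ
Convert to kWh: 26243.23 / 3.6
Useful energy = 7289.79 kWh

7289.79


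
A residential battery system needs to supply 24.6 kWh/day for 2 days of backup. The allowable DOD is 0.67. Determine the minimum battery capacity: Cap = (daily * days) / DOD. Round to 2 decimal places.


Total energy needed = daily * days = 24.6 * 2 = 49.2 kWh
Account for depth of discharge:
  Cap = total_energy / DOD = 49.2 / 0.67
  Cap = 73.43 kWh

73.43


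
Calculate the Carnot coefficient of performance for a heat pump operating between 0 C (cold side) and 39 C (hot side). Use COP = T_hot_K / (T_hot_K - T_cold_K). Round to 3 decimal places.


Convert to Kelvin:
  T_hot = 39 + 273.15 = 312.15 K
  T_cold = 0 + 273.15 = 273.15 K
Apply Carnot COP formula:
  COP = T_hot_K / (T_hot_K - T_cold_K) = 312.15 / 39.0
  COP = 8.004

8.004


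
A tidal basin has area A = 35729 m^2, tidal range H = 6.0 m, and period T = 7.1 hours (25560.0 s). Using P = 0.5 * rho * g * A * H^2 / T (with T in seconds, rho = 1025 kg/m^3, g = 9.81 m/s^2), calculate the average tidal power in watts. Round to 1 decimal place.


Convert period to seconds: T = 7.1 * 3600 = 25560.0 s
H^2 = 6.0^2 = 36.0
P = 0.5 * rho * g * A * H^2 / T
P = 0.5 * 1025 * 9.81 * 35729 * 36.0 / 25560.0
P = 253002.8 W

253002.8


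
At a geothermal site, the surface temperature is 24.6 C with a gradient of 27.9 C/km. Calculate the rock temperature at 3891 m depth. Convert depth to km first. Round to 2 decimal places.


Convert depth to km: 3891 / 1000 = 3.891 km
Temperature increase = gradient * depth_km = 27.9 * 3.891 = 108.56 C
Temperature at depth = T_surface + delta_T = 24.6 + 108.56
T = 133.16 C

133.16


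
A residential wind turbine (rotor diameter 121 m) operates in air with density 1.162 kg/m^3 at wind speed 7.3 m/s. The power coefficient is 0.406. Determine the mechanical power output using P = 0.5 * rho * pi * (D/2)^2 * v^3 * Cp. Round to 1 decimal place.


Step 1 -- Compute swept area:
  A = pi * (D/2)^2 = pi * (121/2)^2 = 11499.01 m^2
Step 2 -- Apply wind power equation:
  P = 0.5 * rho * A * v^3 * Cp
  v^3 = 7.3^3 = 389.017
  P = 0.5 * 1.162 * 11499.01 * 389.017 * 0.406
  P = 1055191.7 W

1055191.7


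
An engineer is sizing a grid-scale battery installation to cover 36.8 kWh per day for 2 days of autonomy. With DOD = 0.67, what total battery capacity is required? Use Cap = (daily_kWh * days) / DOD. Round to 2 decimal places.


Total energy needed = daily * days = 36.8 * 2 = 73.6 kWh
Account for depth of discharge:
  Cap = total_energy / DOD = 73.6 / 0.67
  Cap = 109.85 kWh

109.85


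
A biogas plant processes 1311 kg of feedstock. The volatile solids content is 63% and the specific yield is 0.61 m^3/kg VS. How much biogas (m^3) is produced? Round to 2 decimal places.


Compute volatile solids:
  VS = mass * VS_fraction = 1311 * 0.63 = 825.93 kg
Calculate biogas volume:
  Biogas = VS * specific_yield = 825.93 * 0.61
  Biogas = 503.82 m^3

503.82


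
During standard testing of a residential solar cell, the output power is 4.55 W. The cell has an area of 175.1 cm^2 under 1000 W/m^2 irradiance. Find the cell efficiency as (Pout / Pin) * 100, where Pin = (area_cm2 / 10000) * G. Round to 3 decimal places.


First compute the input power:
  Pin = area_cm2 / 10000 * G = 175.1 / 10000 * 1000 = 17.51 W
Then compute efficiency:
  Efficiency = (Pout / Pin) * 100 = (4.55 / 17.51) * 100
  Efficiency = 25.985%

25.985


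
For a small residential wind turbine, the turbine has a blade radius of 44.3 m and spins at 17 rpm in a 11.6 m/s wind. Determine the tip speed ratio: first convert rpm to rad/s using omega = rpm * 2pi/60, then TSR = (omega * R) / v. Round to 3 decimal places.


Convert rotational speed to rad/s:
  omega = 17 * 2 * pi / 60 = 1.7802 rad/s
Compute tip speed:
  v_tip = omega * R = 1.7802 * 44.3 = 78.864 m/s
Tip speed ratio:
  TSR = v_tip / v_wind = 78.864 / 11.6 = 6.799

6.799


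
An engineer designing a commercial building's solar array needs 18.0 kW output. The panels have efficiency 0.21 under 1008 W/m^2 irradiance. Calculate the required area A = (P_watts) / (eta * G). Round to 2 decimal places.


Convert target power to watts: P = 18.0 * 1000 = 18000.0 W
Compute denominator: eta * G = 0.21 * 1008 = 211.68
Required area A = P / (eta * G) = 18000.0 / 211.68
A = 85.03 m^2

85.03


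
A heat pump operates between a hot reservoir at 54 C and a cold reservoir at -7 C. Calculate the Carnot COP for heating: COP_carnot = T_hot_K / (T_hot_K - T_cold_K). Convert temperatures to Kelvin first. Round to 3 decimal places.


Convert to Kelvin:
  T_hot = 54 + 273.15 = 327.15 K
  T_cold = -7 + 273.15 = 266.15 K
Apply Carnot COP formula:
  COP = T_hot_K / (T_hot_K - T_cold_K) = 327.15 / 61.0
  COP = 5.363

5.363


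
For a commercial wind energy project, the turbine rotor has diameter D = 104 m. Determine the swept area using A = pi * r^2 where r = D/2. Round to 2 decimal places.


Compute the rotor radius:
  r = D / 2 = 104 / 2 = 52.0 m
Calculate swept area:
  A = pi * r^2 = pi * 52.0^2
  A = 8494.87 m^2

8494.87


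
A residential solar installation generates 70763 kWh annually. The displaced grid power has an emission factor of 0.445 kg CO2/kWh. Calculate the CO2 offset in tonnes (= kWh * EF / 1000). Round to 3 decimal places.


CO2 offset in kg = generation * emission_factor
CO2 offset = 70763 * 0.445 = 31489.54 kg
Convert to tonnes:
  CO2 offset = 31489.54 / 1000 = 31.490 tonnes

31.490


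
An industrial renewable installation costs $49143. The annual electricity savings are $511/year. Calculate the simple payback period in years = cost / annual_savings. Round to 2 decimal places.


Simple payback period = initial cost / annual savings
Payback = 49143 / 511
Payback = 96.17 years

96.17


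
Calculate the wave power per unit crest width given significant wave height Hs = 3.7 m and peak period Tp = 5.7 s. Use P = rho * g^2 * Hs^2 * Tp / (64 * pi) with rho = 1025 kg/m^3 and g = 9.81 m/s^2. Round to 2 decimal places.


Apply wave power formula:
  g^2 = 9.81^2 = 96.2361
  Hs^2 = 3.7^2 = 13.69
  Numerator = rho * g^2 * Hs^2 * Tp = 1025 * 96.2361 * 13.69 * 5.7 = 7697331.38
  Denominator = 64 * pi = 201.0619
  P = 7697331.38 / 201.0619 = 38283.39 W/m

38283.39


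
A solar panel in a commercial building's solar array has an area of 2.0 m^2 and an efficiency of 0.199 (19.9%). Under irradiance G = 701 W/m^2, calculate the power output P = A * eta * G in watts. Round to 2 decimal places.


Use the solar power formula P = A * eta * G.
Given: A = 2.0 m^2, eta = 0.199, G = 701 W/m^2
P = 2.0 * 0.199 * 701
P = 279.00 W

279.00


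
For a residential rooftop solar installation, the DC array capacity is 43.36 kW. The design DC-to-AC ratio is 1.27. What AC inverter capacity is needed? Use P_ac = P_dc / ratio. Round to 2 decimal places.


The inverter AC capacity is determined by the DC/AC ratio.
Given: P_dc = 43.36 kW, DC/AC ratio = 1.27
P_ac = P_dc / ratio = 43.36 / 1.27
P_ac = 34.14 kW

34.14


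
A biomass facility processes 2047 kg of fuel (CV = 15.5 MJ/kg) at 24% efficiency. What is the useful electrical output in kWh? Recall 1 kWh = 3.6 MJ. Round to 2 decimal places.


Total energy = mass * CV = 2047 * 15.5 = 31728.5 MJ
Useful energy = total * eta = 31728.5 * 0.24 = 7614.84 MJ
Convert to kWh: 7614.84 / 3.6
Useful energy = 2115.23 kWh

2115.23


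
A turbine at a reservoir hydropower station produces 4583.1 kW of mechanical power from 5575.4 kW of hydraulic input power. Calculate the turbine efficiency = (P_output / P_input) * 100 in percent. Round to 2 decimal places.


Turbine efficiency = (output power / input power) * 100
eta = (4583.1 / 5575.4) * 100
eta = 82.20%

82.20


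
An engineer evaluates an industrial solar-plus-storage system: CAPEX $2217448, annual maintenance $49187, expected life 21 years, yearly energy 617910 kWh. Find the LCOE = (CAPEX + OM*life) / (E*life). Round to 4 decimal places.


Total cost = CAPEX + OM * lifetime = 2217448 + 49187 * 21 = 2217448 + 1032927 = 3250375
Total generation = annual * lifetime = 617910 * 21 = 12976110 kWh
LCOE = 3250375 / 12976110
LCOE = 0.2505 $/kWh

0.2505


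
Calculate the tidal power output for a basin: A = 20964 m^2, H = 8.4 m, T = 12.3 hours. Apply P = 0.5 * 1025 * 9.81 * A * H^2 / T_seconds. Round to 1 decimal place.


Convert period to seconds: T = 12.3 * 3600 = 44280.0 s
H^2 = 8.4^2 = 70.56
P = 0.5 * rho * g * A * H^2 / T
P = 0.5 * 1025 * 9.81 * 20964 * 70.56 / 44280.0
P = 167953.1 W

167953.1


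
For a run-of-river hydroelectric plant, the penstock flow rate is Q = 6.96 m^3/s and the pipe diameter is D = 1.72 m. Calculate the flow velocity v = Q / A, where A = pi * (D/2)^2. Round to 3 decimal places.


Compute pipe cross-sectional area:
  A = pi * (D/2)^2 = pi * (1.72/2)^2 = 2.3235 m^2
Calculate velocity:
  v = Q / A = 6.96 / 2.3235
  v = 2.995 m/s

2.995


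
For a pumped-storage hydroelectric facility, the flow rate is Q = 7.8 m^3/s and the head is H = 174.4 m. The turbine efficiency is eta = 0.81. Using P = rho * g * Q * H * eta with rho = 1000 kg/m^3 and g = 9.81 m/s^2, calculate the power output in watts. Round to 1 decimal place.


Apply the hydropower formula P = rho * g * Q * H * eta
rho * g = 1000 * 9.81 = 9810.0
P = 9810.0 * 7.8 * 174.4 * 0.81
P = 10809238.8 W

10809238.8


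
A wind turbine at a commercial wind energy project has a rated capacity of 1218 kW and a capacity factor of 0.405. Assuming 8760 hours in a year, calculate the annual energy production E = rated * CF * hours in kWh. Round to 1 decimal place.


Annual energy = rated_kW * capacity_factor * hours_per_year
Given: P_rated = 1218 kW, CF = 0.405, hours = 8760
E = 1218 * 0.405 * 8760
E = 4321220.4 kWh

4321220.4


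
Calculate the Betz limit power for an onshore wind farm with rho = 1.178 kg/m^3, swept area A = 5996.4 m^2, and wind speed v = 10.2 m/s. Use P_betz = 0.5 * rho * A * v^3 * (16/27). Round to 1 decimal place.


The Betz coefficient Cp_max = 16/27 = 0.5926
v^3 = 10.2^3 = 1061.208
P_betz = 0.5 * rho * A * v^3 * Cp_max
P_betz = 0.5 * 1.178 * 5996.4 * 1061.208 * 0.5926
P_betz = 2221071.9 W

2221071.9


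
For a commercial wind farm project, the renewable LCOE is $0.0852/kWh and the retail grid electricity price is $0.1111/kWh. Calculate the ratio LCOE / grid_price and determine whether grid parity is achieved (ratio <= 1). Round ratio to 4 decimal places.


Compare LCOE to grid price:
  LCOE = $0.0852/kWh, Grid price = $0.1111/kWh
  Ratio = LCOE / grid_price = 0.0852 / 0.1111 = 0.7669
  Grid parity achieved (ratio <= 1)? yes

0.7669


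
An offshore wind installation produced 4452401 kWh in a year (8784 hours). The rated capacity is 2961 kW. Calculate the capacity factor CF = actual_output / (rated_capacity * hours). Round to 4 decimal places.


Capacity factor = actual output / maximum possible output
Maximum possible = rated * hours = 2961 * 8784 = 26009424 kWh
CF = 4452401 / 26009424
CF = 0.1712

0.1712


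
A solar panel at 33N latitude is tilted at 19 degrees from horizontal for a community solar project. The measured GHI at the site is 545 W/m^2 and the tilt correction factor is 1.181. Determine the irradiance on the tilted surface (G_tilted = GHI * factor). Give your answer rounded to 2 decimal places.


Identify the given values:
  GHI = 545 W/m^2, tilt correction factor = 1.181
Apply the formula G_tilted = GHI * factor:
  G_tilted = 545 * 1.181
  G_tilted = 643.65 W/m^2

643.65


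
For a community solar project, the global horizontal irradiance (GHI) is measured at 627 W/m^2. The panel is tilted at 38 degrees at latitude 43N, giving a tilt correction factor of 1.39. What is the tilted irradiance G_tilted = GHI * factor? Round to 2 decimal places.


Identify the given values:
  GHI = 627 W/m^2, tilt correction factor = 1.39
Apply the formula G_tilted = GHI * factor:
  G_tilted = 627 * 1.39
  G_tilted = 871.53 W/m^2

871.53


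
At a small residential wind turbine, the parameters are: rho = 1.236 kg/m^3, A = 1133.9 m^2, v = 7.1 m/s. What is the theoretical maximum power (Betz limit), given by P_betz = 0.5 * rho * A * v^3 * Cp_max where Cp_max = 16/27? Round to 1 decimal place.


The Betz coefficient Cp_max = 16/27 = 0.5926
v^3 = 7.1^3 = 357.911
P_betz = 0.5 * rho * A * v^3 * Cp_max
P_betz = 0.5 * 1.236 * 1133.9 * 357.911 * 0.5926
P_betz = 148625.9 W

148625.9


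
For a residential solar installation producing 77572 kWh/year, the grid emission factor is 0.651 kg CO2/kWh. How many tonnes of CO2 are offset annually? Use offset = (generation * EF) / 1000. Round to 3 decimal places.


CO2 offset in kg = generation * emission_factor
CO2 offset = 77572 * 0.651 = 50499.37 kg
Convert to tonnes:
  CO2 offset = 50499.37 / 1000 = 50.499 tonnes

50.499


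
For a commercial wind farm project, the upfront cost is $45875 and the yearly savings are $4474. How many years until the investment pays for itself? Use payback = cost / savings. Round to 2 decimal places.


Simple payback period = initial cost / annual savings
Payback = 45875 / 4474
Payback = 10.25 years

10.25


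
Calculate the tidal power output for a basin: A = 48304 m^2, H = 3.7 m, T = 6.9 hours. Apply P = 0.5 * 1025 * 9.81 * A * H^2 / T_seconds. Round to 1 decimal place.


Convert period to seconds: T = 6.9 * 3600 = 24840.0 s
H^2 = 3.7^2 = 13.69
P = 0.5 * rho * g * A * H^2 / T
P = 0.5 * 1025 * 9.81 * 48304 * 13.69 / 24840.0
P = 133843.7 W

133843.7


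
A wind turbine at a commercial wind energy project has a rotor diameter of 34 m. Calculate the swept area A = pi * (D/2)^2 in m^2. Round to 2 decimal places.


Compute the rotor radius:
  r = D / 2 = 34 / 2 = 17.0 m
Calculate swept area:
  A = pi * r^2 = pi * 17.0^2
  A = 907.92 m^2

907.92


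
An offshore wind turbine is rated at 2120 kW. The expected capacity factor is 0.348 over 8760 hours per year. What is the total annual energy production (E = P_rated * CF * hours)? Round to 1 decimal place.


Annual energy = rated_kW * capacity_factor * hours_per_year
Given: P_rated = 2120 kW, CF = 0.348, hours = 8760
E = 2120 * 0.348 * 8760
E = 6462777.6 kWh

6462777.6


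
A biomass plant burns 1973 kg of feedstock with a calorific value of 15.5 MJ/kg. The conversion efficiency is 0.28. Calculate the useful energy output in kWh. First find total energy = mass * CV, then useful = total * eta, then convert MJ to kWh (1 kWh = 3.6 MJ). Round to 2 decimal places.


Total energy = mass * CV = 1973 * 15.5 = 30581.5 MJ
Useful energy = total * eta = 30581.5 * 0.28 = 8562.82 MJ
Convert to kWh: 8562.82 / 3.6
Useful energy = 2378.56 kWh

2378.56


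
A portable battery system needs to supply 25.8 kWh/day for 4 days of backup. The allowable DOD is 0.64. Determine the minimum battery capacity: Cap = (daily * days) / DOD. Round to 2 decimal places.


Total energy needed = daily * days = 25.8 * 4 = 103.2 kWh
Account for depth of discharge:
  Cap = total_energy / DOD = 103.2 / 0.64
  Cap = 161.25 kWh

161.25


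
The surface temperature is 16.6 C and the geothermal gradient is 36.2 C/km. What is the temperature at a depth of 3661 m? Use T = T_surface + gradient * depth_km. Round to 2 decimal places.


Convert depth to km: 3661 / 1000 = 3.661 km
Temperature increase = gradient * depth_km = 36.2 * 3.661 = 132.53 C
Temperature at depth = T_surface + delta_T = 16.6 + 132.53
T = 149.13 C

149.13


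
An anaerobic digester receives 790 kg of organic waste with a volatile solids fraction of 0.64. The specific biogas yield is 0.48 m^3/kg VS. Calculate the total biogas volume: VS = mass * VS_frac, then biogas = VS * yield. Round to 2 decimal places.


Compute volatile solids:
  VS = mass * VS_fraction = 790 * 0.64 = 505.6 kg
Calculate biogas volume:
  Biogas = VS * specific_yield = 505.6 * 0.48
  Biogas = 242.69 m^3

242.69


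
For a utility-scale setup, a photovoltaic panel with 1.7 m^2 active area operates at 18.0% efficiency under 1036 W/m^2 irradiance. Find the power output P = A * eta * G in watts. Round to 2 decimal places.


Use the solar power formula P = A * eta * G.
Given: A = 1.7 m^2, eta = 0.18, G = 1036 W/m^2
P = 1.7 * 0.18 * 1036
P = 317.02 W

317.02


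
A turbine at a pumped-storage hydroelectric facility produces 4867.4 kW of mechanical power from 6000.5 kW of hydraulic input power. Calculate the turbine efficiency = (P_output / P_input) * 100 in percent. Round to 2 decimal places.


Turbine efficiency = (output power / input power) * 100
eta = (4867.4 / 6000.5) * 100
eta = 81.12%

81.12


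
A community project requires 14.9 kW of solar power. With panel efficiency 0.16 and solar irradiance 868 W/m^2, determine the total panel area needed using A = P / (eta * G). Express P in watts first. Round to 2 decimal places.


Convert target power to watts: P = 14.9 * 1000 = 14900.0 W
Compute denominator: eta * G = 0.16 * 868 = 138.88
Required area A = P / (eta * G) = 14900.0 / 138.88
A = 107.29 m^2

107.29


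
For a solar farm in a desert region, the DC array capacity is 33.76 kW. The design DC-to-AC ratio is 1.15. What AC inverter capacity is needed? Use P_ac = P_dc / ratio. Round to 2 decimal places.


The inverter AC capacity is determined by the DC/AC ratio.
Given: P_dc = 33.76 kW, DC/AC ratio = 1.15
P_ac = P_dc / ratio = 33.76 / 1.15
P_ac = 29.36 kW

29.36


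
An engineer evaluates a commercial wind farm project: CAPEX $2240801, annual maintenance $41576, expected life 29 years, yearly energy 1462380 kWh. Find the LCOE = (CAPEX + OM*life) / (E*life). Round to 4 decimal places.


Total cost = CAPEX + OM * lifetime = 2240801 + 41576 * 29 = 2240801 + 1205704 = 3446505
Total generation = annual * lifetime = 1462380 * 29 = 42409020 kWh
LCOE = 3446505 / 42409020
LCOE = 0.0813 $/kWh

0.0813


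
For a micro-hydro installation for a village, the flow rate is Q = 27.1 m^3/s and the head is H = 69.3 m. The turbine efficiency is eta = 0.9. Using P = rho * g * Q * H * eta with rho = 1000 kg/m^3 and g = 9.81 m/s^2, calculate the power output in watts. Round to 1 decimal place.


Apply the hydropower formula P = rho * g * Q * H * eta
rho * g = 1000 * 9.81 = 9810.0
P = 9810.0 * 27.1 * 69.3 * 0.9
P = 16581126.9 W

16581126.9


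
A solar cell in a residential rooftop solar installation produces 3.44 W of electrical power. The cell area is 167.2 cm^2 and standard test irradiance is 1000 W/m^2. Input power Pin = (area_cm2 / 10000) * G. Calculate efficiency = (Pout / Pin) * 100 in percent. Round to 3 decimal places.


First compute the input power:
  Pin = area_cm2 / 10000 * G = 167.2 / 10000 * 1000 = 16.72 W
Then compute efficiency:
  Efficiency = (Pout / Pin) * 100 = (3.44 / 16.72) * 100
  Efficiency = 20.574%

20.574


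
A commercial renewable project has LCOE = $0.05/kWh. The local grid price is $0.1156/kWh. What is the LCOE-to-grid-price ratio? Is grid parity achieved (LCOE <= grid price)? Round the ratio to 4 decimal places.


Compare LCOE to grid price:
  LCOE = $0.05/kWh, Grid price = $0.1156/kWh
  Ratio = LCOE / grid_price = 0.05 / 0.1156 = 0.4325
  Grid parity achieved (ratio <= 1)? yes

0.4325


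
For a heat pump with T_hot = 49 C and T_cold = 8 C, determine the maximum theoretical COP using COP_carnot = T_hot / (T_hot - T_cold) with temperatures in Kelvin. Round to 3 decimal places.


Convert to Kelvin:
  T_hot = 49 + 273.15 = 322.15 K
  T_cold = 8 + 273.15 = 281.15 K
Apply Carnot COP formula:
  COP = T_hot_K / (T_hot_K - T_cold_K) = 322.15 / 41.0
  COP = 7.857

7.857


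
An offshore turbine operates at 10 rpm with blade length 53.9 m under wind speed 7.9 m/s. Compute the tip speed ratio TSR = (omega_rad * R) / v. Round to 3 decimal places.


Convert rotational speed to rad/s:
  omega = 10 * 2 * pi / 60 = 1.0472 rad/s
Compute tip speed:
  v_tip = omega * R = 1.0472 * 53.9 = 56.444 m/s
Tip speed ratio:
  TSR = v_tip / v_wind = 56.444 / 7.9 = 7.145

7.145


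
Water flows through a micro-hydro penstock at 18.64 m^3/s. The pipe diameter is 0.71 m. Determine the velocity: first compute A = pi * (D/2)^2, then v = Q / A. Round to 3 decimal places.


Compute pipe cross-sectional area:
  A = pi * (D/2)^2 = pi * (0.71/2)^2 = 0.3959 m^2
Calculate velocity:
  v = Q / A = 18.64 / 0.3959
  v = 47.080 m/s

47.080


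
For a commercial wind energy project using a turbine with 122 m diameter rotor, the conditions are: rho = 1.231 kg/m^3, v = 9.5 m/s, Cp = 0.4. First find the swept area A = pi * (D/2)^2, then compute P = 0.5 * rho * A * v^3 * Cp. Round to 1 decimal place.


Step 1 -- Compute swept area:
  A = pi * (D/2)^2 = pi * (122/2)^2 = 11689.87 m^2
Step 2 -- Apply wind power equation:
  P = 0.5 * rho * A * v^3 * Cp
  v^3 = 9.5^3 = 857.375
  P = 0.5 * 1.231 * 11689.87 * 857.375 * 0.4
  P = 2467563.9 W

2467563.9


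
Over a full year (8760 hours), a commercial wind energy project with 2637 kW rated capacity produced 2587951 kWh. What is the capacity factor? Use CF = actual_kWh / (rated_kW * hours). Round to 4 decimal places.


Capacity factor = actual output / maximum possible output
Maximum possible = rated * hours = 2637 * 8760 = 23100120 kWh
CF = 2587951 / 23100120
CF = 0.1120

0.1120
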